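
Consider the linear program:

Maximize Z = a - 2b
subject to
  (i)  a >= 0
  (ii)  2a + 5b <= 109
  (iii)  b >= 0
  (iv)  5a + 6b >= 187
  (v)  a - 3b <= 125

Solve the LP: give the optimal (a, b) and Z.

Feasible corners and Z = a - 2b:
  (109/2, 0) → Z = 109/2
  (281/13, 171/13) → Z = -61/13
  (187/5, 0) → Z = 187/5

a = 109/2, b = 0, maximum Z = 109/2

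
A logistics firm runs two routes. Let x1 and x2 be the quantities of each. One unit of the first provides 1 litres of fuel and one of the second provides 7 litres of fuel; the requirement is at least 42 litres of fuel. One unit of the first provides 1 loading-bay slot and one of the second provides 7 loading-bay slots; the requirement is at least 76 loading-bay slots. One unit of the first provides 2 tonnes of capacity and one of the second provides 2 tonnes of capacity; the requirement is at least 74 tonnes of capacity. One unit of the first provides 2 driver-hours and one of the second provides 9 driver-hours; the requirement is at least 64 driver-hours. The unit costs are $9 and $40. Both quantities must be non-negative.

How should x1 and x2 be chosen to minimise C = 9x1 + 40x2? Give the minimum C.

Corner points and C = 9x1 + 40x2:
  (0, 37) → C = 1480
  (76, 0) → C = 684
  (61/2, 13/2) → C = 1069/2
The feasible region is unbounded (it extends along (0, 1), (1, 0)), but C strictly increases along every unbounded feasible direction, so there is no improving ray and the minimum is attained at a vertex.

x1 = 61/2, x2 = 13/2, minimum C = 1069/2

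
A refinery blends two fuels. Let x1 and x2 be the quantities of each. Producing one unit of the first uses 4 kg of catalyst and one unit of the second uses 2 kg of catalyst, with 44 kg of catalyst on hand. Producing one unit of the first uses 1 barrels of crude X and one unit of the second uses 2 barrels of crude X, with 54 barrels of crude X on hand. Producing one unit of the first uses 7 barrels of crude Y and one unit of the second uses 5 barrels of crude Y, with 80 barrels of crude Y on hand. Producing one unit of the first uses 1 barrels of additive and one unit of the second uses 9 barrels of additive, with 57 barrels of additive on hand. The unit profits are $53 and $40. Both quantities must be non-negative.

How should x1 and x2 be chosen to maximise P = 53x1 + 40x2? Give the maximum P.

x1 = 15/2, x2 = 11/2, maximum P = 1235/2

Extreme points and P = 53x1 + 40x2:
  (0, 0) → P = 0
  (0, 19/3) → P = 760/3
  (11, 0) → P = 583
  (10, 2) → P = 610
  (15/2, 11/2) → P = 1235/2

The optimum lies where 7x1 + 5x2 = 80 and x1 + 9x2 = 57.
Solving simultaneously gives x1 = 15/2, x2 = 11/2.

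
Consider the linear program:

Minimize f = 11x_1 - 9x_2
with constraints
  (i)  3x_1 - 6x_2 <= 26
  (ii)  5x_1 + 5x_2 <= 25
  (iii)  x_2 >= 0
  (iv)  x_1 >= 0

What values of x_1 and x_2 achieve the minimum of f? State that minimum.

x_1 = 0, x_2 = 5, minimum f = -45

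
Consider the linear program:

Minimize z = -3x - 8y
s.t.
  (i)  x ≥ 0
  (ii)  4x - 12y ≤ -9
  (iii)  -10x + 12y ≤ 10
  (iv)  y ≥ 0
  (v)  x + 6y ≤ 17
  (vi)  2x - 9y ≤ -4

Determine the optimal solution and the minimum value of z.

Extreme points and z = -3x - 8y:
  (0, 3/4) → z = -6
  (0, 5/6) → z = -20/3
  (25/6, 77/36) → z = -533/18
  (2, 5/2) → z = -26

x = 25/6, y = 77/36, minimum z = -533/18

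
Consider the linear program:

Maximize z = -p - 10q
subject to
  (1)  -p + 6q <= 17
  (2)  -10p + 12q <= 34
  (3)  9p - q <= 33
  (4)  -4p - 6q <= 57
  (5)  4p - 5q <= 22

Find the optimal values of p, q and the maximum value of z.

p = -153/44, q = -79/11, maximum z = 3313/44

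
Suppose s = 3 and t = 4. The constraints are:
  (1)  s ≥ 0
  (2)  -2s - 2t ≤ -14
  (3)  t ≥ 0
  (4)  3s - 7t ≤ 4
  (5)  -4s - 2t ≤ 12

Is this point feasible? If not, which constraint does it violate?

(1): 3 ≥ 0 ✓
(2): -14 ≤ -14 ✓
(3): 4 ≥ 0 ✓
(4): -19 ≤ 4 ✓
(5): -20 ≤ 12 ✓

feasible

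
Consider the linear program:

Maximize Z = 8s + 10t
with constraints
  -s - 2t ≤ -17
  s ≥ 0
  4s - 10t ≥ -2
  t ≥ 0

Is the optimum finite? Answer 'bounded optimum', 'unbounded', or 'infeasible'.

From the feasible point (83/9, 35/9), moving in the direction (10, 4) keeps every constraint satisfied while Z increases without bound.

unbounded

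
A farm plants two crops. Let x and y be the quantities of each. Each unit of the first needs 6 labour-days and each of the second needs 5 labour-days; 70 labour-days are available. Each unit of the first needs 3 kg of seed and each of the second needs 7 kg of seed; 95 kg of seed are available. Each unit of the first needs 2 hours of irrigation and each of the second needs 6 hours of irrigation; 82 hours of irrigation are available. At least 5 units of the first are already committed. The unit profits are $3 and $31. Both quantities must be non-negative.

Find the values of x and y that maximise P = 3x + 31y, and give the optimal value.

x = 5, y = 8, maximum P = 263

Corner points and P = 3x + 31y:
  (35/3, 0) → P = 35
  (5, 0) → P = 15
  (5, 8) → P = 263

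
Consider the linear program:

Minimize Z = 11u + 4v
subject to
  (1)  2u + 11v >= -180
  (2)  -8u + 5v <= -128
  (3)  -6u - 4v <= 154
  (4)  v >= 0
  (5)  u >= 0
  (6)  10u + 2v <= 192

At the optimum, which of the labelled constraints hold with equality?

(2) and (4)

Feasible corners and Z = 11u + 4v:
  (16, 0) → Z = 176
  (608/33, 128/33) → Z = 2400/11
  (96/5, 0) → Z = 1056/5

The minimum is at (16, 0). Substituting into each constraint, equality holds for (2) and (4); the remaining constraints have slack.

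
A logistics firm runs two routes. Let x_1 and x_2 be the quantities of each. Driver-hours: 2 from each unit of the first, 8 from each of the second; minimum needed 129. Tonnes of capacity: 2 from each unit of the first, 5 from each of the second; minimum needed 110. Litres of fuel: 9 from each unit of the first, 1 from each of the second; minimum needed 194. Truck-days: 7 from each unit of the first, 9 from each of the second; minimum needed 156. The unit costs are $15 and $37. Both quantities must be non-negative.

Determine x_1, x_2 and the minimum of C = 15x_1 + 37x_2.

x_1 = 20, x_2 = 14, minimum C = 818

The feasible region is unbounded (it extends along (0, 1), (1, 0)), but C strictly increases along every unbounded feasible direction, so there is no improving ray and the minimum is attained at a vertex.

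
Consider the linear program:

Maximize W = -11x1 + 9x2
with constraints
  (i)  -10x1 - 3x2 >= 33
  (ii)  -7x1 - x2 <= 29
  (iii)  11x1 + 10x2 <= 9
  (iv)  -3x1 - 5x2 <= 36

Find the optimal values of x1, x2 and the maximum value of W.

x1 = -54/11, x2 = 59/11, maximum W = 1125/11

Extreme points and W = -11x1 + 9x2:
  (-54/11, 59/11) → W = 1125/11
  (-57/41, -261/41) → W = -42
  (-109/32, -165/32) → W = -143/16

The optimum lies where -10x1 - 3x2 = 33 and -7x1 - x2 = 29.
Solving simultaneously gives x1 = -54/11, x2 = 59/11.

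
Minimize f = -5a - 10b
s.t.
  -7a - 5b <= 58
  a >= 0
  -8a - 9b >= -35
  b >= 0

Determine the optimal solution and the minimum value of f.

Extreme points and f = -5a - 10b:
  (0, 35/9) → f = -350/9
  (0, 0) → f = 0
  (35/8, 0) → f = -175/8

a = 0, b = 35/9, minimum f = -350/9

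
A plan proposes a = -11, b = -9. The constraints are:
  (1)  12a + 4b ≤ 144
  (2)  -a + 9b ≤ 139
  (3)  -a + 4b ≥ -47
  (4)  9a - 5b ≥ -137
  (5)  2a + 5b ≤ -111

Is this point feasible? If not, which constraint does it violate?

not feasible — violates (5)

Constraint (5): 2a + 5b = -67, which is not ≤ -111. All other constraints are satisfied.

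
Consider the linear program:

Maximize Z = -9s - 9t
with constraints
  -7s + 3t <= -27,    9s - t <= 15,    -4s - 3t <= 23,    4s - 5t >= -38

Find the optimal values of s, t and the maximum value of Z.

Feasible corners and Z = -9s - 9t:
  (9/10, -69/10) → Z = 54
  (4/11, -269/33) → Z = 771/11
  (22/31, -267/31) → Z = 2205/31

The binding constraints are 9s - t = 15 and -4s - 3t = 23.
Solving simultaneously gives s = 22/31, t = -267/31.

s = 22/31, t = -267/31, maximum Z = 2205/31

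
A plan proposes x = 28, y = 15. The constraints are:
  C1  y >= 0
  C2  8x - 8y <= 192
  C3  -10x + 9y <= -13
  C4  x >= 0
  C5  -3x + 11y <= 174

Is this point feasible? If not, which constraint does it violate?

C1: 15 ≥ 0 ✓
C2: 104 ≤ 192 ✓
C3: -145 ≤ -13 ✓
C4: 28 ≥ 0 ✓
C5: 81 ≤ 174 ✓

feasible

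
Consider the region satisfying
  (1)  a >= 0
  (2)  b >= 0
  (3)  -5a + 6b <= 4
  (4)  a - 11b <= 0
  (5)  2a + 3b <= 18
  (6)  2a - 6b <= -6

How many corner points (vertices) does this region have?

The feasible vertices (each the meet of two boundaries and inside every other half-plane) are:
  (32/9, 98/27)
  (2/3, 11/9)
  (5, 8/3)

3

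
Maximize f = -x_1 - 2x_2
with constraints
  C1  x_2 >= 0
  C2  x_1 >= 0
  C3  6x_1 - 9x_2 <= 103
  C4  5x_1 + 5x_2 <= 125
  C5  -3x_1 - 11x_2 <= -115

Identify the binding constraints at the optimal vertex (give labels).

Vertices and f = -x_1 - 2x_2:
  (0, 25) → f = -50
  (0, 115/11) → f = -230/11
  (20, 5) → f = -30

The maximum is at (0, 115/11). Substituting into each constraint, equality holds for C2 and C5; the remaining constraints have slack.

C2 and C5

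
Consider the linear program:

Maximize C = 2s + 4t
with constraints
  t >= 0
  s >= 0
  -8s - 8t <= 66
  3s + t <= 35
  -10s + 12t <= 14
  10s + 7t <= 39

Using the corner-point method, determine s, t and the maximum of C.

s = 37/19, t = 53/19, maximum C = 286/19

Corner points and C = 2s + 4t:
  (0, 0) → C = 0
  (39/10, 0) → C = 39/5
  (0, 7/6) → C = 14/3
  (37/19, 53/19) → C = 286/19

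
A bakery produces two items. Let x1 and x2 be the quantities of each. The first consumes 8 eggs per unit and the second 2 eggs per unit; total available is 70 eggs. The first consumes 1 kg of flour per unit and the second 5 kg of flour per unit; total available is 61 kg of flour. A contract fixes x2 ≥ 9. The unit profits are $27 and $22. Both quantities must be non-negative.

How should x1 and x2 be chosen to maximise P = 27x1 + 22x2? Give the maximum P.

Vertices and P = 27x1 + 22x2:
  (0, 61/5) → P = 1342/5
  (0, 9) → P = 198
  (6, 11) → P = 404
  (13/2, 9) → P = 747/2

The optimum lies where 8x1 + 2x2 = 70 and x1 + 5x2 = 61.
Solving simultaneously gives x1 = 6, x2 = 11.

x1 = 6, x2 = 11, maximum P = 404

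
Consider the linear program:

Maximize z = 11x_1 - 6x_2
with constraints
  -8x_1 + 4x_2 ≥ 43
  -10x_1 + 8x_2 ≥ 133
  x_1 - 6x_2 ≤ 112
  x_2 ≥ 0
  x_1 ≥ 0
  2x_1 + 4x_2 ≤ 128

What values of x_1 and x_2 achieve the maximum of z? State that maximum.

x_1 = 47/6, x_2 = 317/12, maximum z = -217/3

Feasible corners and z = 11x_1 - 6x_2:
  (47/6, 317/12) → z = -217/3
  (17/2, 111/4) → z = -73
  (0, 133/8) → z = -399/4
  (0, 32) → z = -192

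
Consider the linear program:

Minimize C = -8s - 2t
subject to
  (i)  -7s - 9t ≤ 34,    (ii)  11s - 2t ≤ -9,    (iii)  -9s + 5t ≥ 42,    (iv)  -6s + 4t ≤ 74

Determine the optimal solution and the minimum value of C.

s = 7/2, t = 95/4, minimum C = -151/2

Corner points and C = -8s - 2t:
  (-137/29, -3/29) → C = 38
  (-401/41, 157/41) → C = 2894/41
  (39/37, 381/37) → C = -1074/37
  (7/2, 95/4) → C = -151/2

The optimum lies where 11s - 2t = -9 and -6s + 4t = 74.
Solving simultaneously gives s = 7/2, t = 95/4.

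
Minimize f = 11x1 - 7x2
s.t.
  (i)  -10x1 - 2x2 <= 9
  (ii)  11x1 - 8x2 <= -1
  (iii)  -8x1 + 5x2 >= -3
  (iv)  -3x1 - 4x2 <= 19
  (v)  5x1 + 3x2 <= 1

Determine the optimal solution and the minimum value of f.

x1 = -29/20, x2 = 11/4, minimum f = -176/5

Corner points and f = 11x1 - 7x2:
  (-37/51, -89/102) → f = -191/102
  (-29/20, 11/4) → f = -176/5
  (5/73, 16/73) → f = -57/73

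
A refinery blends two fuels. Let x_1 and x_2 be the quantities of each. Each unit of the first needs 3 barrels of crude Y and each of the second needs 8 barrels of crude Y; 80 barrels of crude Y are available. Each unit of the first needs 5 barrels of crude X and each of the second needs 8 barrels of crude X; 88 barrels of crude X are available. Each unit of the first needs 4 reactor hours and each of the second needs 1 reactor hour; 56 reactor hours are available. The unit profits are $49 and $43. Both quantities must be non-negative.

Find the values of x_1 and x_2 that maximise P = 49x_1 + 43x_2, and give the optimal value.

Corner points and P = 49x_1 + 43x_2:
  (0, 0) → P = 0
  (0, 10) → P = 430
  (14, 0) → P = 686
  (4, 17/2) → P = 1123/2
  (40/3, 8/3) → P = 768

The binding constraints are 5x_1 + 8x_2 = 88 and 4x_1 + x_2 = 56.
Solving simultaneously gives x_1 = 40/3, x_2 = 8/3.

x_1 = 40/3, x_2 = 8/3, maximum P = 768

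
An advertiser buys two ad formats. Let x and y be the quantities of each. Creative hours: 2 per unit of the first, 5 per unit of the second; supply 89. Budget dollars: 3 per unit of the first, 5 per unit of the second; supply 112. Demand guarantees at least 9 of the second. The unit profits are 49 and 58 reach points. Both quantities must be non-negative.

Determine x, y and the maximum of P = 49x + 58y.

x = 22, y = 9, maximum P = 1600

Vertices and P = 49x + 58y:
  (0, 89/5) → P = 5162/5
  (0, 9) → P = 522
  (22, 9) → P = 1600

The optimum lies where 2x + 5y = 89 and y = 9.
Solving simultaneously gives x = 22, y = 9.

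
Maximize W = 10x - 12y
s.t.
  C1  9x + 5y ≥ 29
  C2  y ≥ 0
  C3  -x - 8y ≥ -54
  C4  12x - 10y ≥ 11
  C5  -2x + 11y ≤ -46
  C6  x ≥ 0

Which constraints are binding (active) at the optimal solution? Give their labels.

C2 and C3

Corner points and W = 10x - 12y:
  (54, 0) → W = 540
  (23, 0) → W = 230
  (962/27, 62/27) → W = 8876/27

The maximum is at (54, 0). Substituting into each constraint, equality holds for C2 and C3; the remaining constraints have slack.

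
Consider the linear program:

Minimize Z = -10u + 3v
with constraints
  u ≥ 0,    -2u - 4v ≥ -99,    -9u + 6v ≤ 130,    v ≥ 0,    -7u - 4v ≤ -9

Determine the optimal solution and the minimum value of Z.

u = 99/2, v = 0, minimum Z = -495

Extreme points and Z = -10u + 3v:
  (0, 65/3) → Z = 65
  (0, 9/4) → Z = 27/4
  (37/24, 1151/48) → Z = 2713/48
  (99/2, 0) → Z = -495
  (9/7, 0) → Z = -90/7

The binding constraints are -2u - 4v = -99 and v = 0.
Solving simultaneously gives u = 99/2, v = 0.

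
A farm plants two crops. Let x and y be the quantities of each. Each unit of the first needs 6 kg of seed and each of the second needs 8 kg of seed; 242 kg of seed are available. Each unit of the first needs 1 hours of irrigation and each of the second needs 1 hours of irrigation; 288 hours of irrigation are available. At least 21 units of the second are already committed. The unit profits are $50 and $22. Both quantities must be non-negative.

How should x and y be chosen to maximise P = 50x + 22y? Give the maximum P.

x = 37/3, y = 21, maximum P = 3236/3

Extreme points and P = 50x + 22y:
  (0, 121/4) → P = 1331/2
  (0, 21) → P = 462
  (37/3, 21) → P = 3236/3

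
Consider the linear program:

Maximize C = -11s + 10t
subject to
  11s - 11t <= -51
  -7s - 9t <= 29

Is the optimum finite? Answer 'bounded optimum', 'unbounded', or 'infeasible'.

unbounded

From the feasible point (-389/88, 19/88), moving in the direction (-9, 7) keeps every constraint satisfied while C increases without bound.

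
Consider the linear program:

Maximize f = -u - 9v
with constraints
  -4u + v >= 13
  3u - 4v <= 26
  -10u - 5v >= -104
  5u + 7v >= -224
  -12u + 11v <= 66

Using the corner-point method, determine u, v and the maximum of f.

Corner points and f = -u - 9v:
  (-6, -11) → f = 105
  (-77/32, 27/8) → f = -895/32
  (-714/41, -802/41) → f = 7932/41
  (-2926/139, -2358/139) → f = 24148/139

The optimum lies where 3u - 4v = 26 and 5u + 7v = -224.
Solving simultaneously gives u = -714/41, v = -802/41.

u = -714/41, v = -802/41, maximum f = 7932/41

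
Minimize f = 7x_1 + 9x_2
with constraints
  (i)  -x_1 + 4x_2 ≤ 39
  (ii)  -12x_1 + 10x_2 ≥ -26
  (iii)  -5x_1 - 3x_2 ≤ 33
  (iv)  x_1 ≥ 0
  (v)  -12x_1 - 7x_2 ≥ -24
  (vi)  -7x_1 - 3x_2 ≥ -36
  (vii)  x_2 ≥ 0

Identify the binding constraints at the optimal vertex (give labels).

(iv) and (vii)

Extreme points and f = 7x_1 + 9x_2:
  (0, 24/7) → f = 216/7
  (0, 0) → f = 0
  (2, 0) → f = 14

The minimum is at (0, 0). Substituting into each constraint, equality holds for (iv) and (vii); the remaining constraints have slack.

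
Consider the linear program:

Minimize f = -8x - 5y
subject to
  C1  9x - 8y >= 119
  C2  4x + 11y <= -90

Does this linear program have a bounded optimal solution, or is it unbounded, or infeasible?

From the feasible point (589/131, -1286/131), moving in the direction (11, -4) keeps every constraint satisfied while f decreases without bound.

unbounded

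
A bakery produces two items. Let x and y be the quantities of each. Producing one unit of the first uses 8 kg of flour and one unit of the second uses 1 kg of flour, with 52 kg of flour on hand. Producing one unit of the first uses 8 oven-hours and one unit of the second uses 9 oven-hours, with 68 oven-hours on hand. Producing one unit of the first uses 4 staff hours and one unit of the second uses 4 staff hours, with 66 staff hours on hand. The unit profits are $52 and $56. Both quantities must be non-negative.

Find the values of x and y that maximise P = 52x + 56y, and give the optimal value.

Feasible corners and P = 52x + 56y:
  (0, 0) → P = 0
  (0, 68/9) → P = 3808/9
  (13/2, 0) → P = 338
  (25/4, 2) → P = 437

The optimum lies where 8x + y = 52 and 8x + 9y = 68.
Solving simultaneously gives x = 25/4, y = 2.

x = 25/4, y = 2, maximum P = 437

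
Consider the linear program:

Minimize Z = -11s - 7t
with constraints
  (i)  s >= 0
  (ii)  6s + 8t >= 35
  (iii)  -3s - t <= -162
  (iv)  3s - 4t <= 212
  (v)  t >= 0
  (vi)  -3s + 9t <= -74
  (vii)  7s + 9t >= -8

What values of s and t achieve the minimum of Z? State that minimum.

s = 1612/15, t = 138/5, minimum Z = -4126/3

Corner points and Z = -11s - 7t:
  (54, 0) → Z = -594
  (766/15, 44/5) → Z = -1870/3
  (212/3, 0) → Z = -2332/3
  (1612/15, 138/5) → Z = -4126/3

The optimum lies where 3s - 4t = 212 and -3s + 9t = -74.
Solving simultaneously gives s = 1612/15, t = 138/5.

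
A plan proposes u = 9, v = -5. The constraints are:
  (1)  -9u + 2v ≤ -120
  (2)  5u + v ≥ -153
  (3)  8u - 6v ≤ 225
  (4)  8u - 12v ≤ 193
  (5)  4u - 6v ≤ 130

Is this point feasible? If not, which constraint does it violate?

not feasible — violates (1)

Constraint (1): -9u + 2v = -91, which is not ≤ -120. All other constraints are satisfied.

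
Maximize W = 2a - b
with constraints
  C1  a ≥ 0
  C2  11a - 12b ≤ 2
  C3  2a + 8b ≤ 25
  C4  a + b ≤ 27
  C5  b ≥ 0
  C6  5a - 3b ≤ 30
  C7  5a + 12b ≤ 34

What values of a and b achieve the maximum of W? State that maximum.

Corner points and W = 2a - b:
  (0, 0) → W = 0
  (0, 17/6) → W = -17/6
  (2/11, 0) → W = 4/11
  (9/4, 91/48) → W = 125/48

At the optimal vertex, 11a - 12b = 2 and 5a + 12b = 34.
Solving simultaneously gives a = 9/4, b = 91/48.

a = 9/4, b = 91/48, maximum W = 125/48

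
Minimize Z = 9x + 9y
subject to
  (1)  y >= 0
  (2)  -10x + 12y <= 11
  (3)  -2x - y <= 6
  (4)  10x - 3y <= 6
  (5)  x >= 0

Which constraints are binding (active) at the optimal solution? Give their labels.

Extreme points and Z = 9x + 9y:
  (3/5, 0) → Z = 27/5
  (0, 0) → Z = 0
  (7/6, 17/9) → Z = 55/2
  (0, 11/12) → Z = 33/4

The minimum is at (0, 0). Substituting into each constraint, equality holds for (1) and (5); the remaining constraints have slack.

(1) and (5)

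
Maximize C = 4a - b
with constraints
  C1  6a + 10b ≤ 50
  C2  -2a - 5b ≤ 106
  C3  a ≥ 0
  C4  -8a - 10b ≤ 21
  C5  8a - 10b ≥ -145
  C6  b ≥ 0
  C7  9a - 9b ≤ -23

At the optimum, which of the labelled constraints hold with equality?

Feasible corners and C = 4a - b:
  (0, 5) → C = -5
  (55/36, 49/12) → C = 73/36
  (0, 23/9) → C = -23/9

The maximum is at (55/36, 49/12). Substituting into each constraint, equality holds for C1 and C7; the remaining constraints have slack.

C1 and C7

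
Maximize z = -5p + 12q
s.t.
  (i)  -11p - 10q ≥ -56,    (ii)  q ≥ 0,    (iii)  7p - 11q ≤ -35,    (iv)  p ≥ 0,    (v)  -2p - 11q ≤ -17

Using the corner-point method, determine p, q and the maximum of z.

p = 0, q = 28/5, maximum z = 336/5

Vertices and z = -5p + 12q:
  (266/191, 777/191) → z = 7994/191
  (0, 28/5) → z = 336/5
  (0, 35/11) → z = 420/11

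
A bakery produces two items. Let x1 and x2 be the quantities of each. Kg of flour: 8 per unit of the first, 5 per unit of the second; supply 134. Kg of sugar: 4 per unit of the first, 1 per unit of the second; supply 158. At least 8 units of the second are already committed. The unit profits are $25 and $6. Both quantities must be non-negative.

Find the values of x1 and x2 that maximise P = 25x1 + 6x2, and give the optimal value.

x1 = 47/4, x2 = 8, maximum P = 1367/4

Feasible corners and P = 25x1 + 6x2:
  (0, 134/5) → P = 804/5
  (0, 8) → P = 48
  (47/4, 8) → P = 1367/4

The optimum lies where 8x1 + 5x2 = 134 and x2 = 8.
Solving simultaneously gives x1 = 47/4, x2 = 8.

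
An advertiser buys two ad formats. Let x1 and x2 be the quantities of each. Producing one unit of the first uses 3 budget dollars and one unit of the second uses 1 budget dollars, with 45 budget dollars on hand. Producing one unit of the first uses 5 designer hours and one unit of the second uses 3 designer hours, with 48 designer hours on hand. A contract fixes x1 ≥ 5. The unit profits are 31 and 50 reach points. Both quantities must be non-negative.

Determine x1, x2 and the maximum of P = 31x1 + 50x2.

x1 = 5, x2 = 23/3, maximum P = 1615/3

Vertices and P = 31x1 + 50x2:
  (48/5, 0) → P = 1488/5
  (5, 0) → P = 155
  (5, 23/3) → P = 1615/3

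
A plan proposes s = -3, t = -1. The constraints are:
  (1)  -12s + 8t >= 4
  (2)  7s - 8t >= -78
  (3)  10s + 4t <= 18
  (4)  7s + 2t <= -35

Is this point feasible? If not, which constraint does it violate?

not feasible — violates (4)

Constraint (4): 7s + 2t = -23, which is not ≤ -35. All other constraints are satisfied.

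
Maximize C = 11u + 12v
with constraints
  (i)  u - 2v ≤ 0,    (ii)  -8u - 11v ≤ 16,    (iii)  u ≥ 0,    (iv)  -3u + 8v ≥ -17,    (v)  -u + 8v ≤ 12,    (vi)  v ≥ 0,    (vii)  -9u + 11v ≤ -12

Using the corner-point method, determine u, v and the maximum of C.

Extreme points and C = 11u + 12v:
  (4, 2) → C = 68
  (24/7, 12/7) → C = 408/7
  (228/61, 120/61) → C = 3948/61

At the optimal vertex, u - 2v = 0 and -u + 8v = 12.
Solving simultaneously gives u = 4, v = 2.

u = 4, v = 2, maximum C = 68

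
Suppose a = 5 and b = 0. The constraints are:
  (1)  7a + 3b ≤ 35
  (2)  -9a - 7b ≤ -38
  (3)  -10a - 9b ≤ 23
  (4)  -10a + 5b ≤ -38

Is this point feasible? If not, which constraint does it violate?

(1): 35 ≤ 35 ✓
(2): -45 ≤ -38 ✓
(3): -50 ≤ 23 ✓
(4): -50 ≤ -38 ✓

feasible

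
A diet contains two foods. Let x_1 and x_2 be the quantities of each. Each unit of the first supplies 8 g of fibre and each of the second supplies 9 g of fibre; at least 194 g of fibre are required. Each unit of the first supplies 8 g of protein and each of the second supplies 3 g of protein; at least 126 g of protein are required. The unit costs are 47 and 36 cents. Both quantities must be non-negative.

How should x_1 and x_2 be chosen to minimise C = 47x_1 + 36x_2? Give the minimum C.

Corner points and C = 47x_1 + 36x_2:
  (0, 42) → C = 1512
  (97/4, 0) → C = 4559/4
  (23/2, 34/3) → C = 1897/2
The feasible region is unbounded (it extends along (0, 1), (1, 0)), but C strictly increases along every unbounded feasible direction, so there is no improving ray and the minimum is attained at a vertex.

At the optimal vertex, 8x_1 + 9x_2 = 194 and 8x_1 + 3x_2 = 126.
Solving simultaneously gives x_1 = 23/2, x_2 = 34/3.

x_1 = 23/2, x_2 = 34/3, minimum C = 1897/2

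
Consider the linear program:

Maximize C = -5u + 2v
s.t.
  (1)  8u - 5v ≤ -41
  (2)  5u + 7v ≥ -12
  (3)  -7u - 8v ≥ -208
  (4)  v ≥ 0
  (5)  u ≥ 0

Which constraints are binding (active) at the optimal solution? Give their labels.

Feasible corners and C = -5u + 2v:
  (712/99, 1951/99) → C = 38/11
  (0, 41/5) → C = 82/5
  (0, 26) → C = 52

The maximum is at (0, 26). Substituting into each constraint, equality holds for (3) and (5); the remaining constraints have slack.

(3) and (5)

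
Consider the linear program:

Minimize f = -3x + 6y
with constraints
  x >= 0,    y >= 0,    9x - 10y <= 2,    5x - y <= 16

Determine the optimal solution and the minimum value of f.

x = 2/9, y = 0, minimum f = -2/3

Corner points and f = -3x + 6y:
  (0, 0) → f = 0
  (2/9, 0) → f = -2/3
  (158/41, 134/41) → f = 330/41
The feasible region is unbounded (it extends along (0, 1), (1, 5)), but f strictly increases along every unbounded feasible direction, so there is no improving ray and the minimum is attained at a vertex.

The optimum lies where y = 0 and 9x - 10y = 2.
Solving simultaneously gives x = 2/9, y = 0.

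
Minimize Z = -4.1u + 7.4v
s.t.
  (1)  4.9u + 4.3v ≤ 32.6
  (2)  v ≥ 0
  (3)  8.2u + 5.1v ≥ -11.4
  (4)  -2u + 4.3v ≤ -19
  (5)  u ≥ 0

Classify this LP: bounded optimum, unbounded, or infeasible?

infeasible

The boundaries 4.9u + 4.3v = 32.6 and v = 0 meet at (326/49, 0), but that point violates -2u + 4.3v ≤ -19. Every candidate vertex is excluded by some other constraint, so the feasible region is empty.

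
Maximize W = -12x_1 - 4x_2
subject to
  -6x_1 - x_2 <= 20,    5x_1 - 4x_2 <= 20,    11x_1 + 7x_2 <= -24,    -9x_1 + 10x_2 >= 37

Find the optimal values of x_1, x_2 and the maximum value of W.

Feasible corners and W = -12x_1 - 4x_2:
  (-116/31, 76/31) → W = 1088/31
  (-79/23, 14/23) → W = 892/23
  (-499/173, 191/173) → W = 5224/173

x_1 = -79/23, x_2 = 14/23, maximum W = 892/23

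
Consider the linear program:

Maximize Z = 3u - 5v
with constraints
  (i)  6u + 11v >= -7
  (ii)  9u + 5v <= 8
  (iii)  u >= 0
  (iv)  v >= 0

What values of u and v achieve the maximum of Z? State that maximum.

u = 8/9, v = 0, maximum Z = 8/3

Corner points and Z = 3u - 5v:
  (0, 8/5) → Z = -8
  (8/9, 0) → Z = 8/3
  (0, 0) → Z = 0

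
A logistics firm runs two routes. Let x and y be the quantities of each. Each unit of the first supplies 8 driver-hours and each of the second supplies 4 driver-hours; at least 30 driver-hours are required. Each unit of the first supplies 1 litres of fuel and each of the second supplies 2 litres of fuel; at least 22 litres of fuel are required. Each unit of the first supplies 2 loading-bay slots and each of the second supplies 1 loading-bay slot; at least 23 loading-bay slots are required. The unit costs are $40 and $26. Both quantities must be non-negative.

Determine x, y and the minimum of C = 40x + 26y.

Extreme points and C = 40x + 26y:
  (0, 23) → C = 598
  (22, 0) → C = 880
  (8, 7) → C = 502
The feasible region is unbounded (it extends along (0, 1), (1, 0)), but C strictly increases along every unbounded feasible direction, so there is no improving ray and the minimum is attained at a vertex.

The binding constraints are x + 2y = 22 and 2x + y = 23.
Solving simultaneously gives x = 8, y = 7.

x = 8, y = 7, minimum C = 502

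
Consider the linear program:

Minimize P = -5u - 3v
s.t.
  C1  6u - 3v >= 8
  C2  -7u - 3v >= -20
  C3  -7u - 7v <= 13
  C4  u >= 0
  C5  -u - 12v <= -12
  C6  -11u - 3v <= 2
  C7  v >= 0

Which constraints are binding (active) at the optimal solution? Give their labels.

Extreme points and P = -5u - 3v:
  (28/13, 64/39) → P = -204/13
  (44/25, 64/75) → P = -284/25
  (68/27, 64/81) → P = -404/27

The minimum is at (28/13, 64/39). Substituting into each constraint, equality holds for C1 and C2; the remaining constraints have slack.

C1 and C2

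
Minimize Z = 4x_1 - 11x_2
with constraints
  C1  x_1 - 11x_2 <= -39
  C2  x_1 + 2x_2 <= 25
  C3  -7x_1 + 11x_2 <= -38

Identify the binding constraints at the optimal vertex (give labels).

C2 and C3

Corner points and Z = 4x_1 - 11x_2:
  (197/13, 64/13) → Z = 84/13
  (77/6, 311/66) → Z = -1/2
  (351/25, 137/25) → Z = -103/25

The minimum is at (351/25, 137/25). Substituting into each constraint, equality holds for C2 and C3; the remaining constraints have slack.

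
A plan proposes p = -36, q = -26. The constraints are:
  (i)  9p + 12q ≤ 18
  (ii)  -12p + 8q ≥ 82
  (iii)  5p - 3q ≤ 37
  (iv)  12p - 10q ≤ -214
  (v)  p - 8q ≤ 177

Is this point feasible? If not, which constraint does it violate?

not feasible — violates (iv)

Constraint (iv): 12p - 10q = -172, which is not ≤ -214. All other constraints are satisfied.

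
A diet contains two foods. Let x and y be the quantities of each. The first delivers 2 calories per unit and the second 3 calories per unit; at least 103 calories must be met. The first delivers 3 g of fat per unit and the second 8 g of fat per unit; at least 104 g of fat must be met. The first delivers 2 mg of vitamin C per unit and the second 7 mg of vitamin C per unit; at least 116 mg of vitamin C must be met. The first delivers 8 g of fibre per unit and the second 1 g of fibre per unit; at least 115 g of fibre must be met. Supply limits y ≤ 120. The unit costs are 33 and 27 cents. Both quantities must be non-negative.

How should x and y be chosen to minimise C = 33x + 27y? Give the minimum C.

Corner points and C = 33x + 27y:
  (0, 115) → C = 3105
  (0, 120) → C = 3240
  (58, 0) → C = 1914
  (373/8, 13/4) → C = 13011/8
  (11, 27) → C = 1092
The feasible region is unbounded (it extends along (1, 0)), but C strictly increases along every unbounded feasible direction, so there is no improving ray and the minimum is attained at a vertex.

The optimum lies where 2x + 3y = 103 and 8x + y = 115.
Solving simultaneously gives x = 11, y = 27.

x = 11, y = 27, minimum C = 1092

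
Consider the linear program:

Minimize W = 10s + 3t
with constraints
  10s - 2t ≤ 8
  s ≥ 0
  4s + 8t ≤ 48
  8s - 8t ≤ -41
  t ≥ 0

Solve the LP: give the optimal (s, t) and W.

s = 0, t = 41/8, minimum W = 123/8

Feasible corners and W = 10s + 3t:
  (0, 6) → W = 18
  (0, 41/8) → W = 123/8
  (7/12, 137/24) → W = 551/24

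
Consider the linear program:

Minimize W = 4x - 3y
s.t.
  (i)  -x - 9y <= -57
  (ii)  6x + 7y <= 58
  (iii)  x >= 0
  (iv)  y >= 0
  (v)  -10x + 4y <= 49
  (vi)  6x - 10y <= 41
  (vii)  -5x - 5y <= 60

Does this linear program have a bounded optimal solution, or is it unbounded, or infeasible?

Feasible corners and W = 4x - 3y:
  (123/47, 284/47) → W = -360/47
  (0, 19/3) → W = -19
  (0, 58/7) → W = -174/7
The feasible region has finitely many vertices and no improving ray; the minimum is -174/7 at (0, 58/7).

bounded optimum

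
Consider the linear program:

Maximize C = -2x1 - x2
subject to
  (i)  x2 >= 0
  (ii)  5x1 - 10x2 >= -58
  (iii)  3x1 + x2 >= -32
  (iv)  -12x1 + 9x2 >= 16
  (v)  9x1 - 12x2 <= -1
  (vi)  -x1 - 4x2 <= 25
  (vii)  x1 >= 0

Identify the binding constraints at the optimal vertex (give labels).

Corner points and C = -2x1 - x2:
  (362/75, 616/75) → C = -268/15
  (0, 29/5) → C = -29/5
  (0, 16/9) → C = -16/9

The maximum is at (0, 16/9). Substituting into each constraint, equality holds for (iv) and (vii); the remaining constraints have slack.

(iv) and (vii)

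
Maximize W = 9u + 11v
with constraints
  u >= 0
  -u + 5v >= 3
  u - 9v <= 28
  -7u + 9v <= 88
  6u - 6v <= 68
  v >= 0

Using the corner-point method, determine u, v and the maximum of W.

Extreme points and W = 9u + 11v:
  (0, 3/5) → W = 33/5
  (0, 88/9) → W = 968/9
  (179/12, 43/12) → W = 521/3
  (95, 251/3) → W = 5326/3

The binding constraints are -7u + 9v = 88 and 6u - 6v = 68.
Solving simultaneously gives u = 95, v = 251/3.

u = 95, v = 251/3, maximum W = 5326/3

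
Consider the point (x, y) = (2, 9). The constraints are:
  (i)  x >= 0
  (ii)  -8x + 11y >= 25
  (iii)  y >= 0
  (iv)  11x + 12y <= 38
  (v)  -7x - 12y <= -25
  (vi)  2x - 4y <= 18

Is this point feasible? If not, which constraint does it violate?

not feasible — violates (iv)

Constraint (iv): 11x + 12y = 130, which is not ≤ 38. All other constraints are satisfied.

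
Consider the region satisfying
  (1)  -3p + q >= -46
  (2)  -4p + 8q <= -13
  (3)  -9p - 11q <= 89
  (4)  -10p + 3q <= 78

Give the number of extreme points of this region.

Pairwise boundary intersections that survive every other constraint:
  (71/4, 29/4)
  (139/14, -227/14)
  (-569/116, -473/116)

3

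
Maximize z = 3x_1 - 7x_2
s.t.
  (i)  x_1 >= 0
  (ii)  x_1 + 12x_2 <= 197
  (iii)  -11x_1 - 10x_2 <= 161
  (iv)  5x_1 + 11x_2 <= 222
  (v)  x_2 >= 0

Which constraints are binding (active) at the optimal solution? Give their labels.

(iv) and (v)

Extreme points and z = 3x_1 - 7x_2:
  (0, 197/12) → z = -1379/12
  (0, 0) → z = 0
  (71/7, 109/7) → z = -550/7
  (222/5, 0) → z = 666/5

The maximum is at (222/5, 0). Substituting into each constraint, equality holds for (iv) and (v); the remaining constraints have slack.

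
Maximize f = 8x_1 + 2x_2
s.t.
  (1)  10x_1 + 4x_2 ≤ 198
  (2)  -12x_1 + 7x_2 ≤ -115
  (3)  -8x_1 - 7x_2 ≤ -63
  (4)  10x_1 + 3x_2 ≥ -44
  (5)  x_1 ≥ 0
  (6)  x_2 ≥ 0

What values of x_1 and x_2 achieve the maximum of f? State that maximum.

x_1 = 99/5, x_2 = 0, maximum f = 792/5

Feasible corners and f = 8x_1 + 2x_2:
  (923/59, 613/59) → f = 8610/59
  (99/5, 0) → f = 792/5
  (115/12, 0) → f = 230/3

The binding constraints are 10x_1 + 4x_2 = 198 and x_2 = 0.
Solving simultaneously gives x_1 = 99/5, x_2 = 0.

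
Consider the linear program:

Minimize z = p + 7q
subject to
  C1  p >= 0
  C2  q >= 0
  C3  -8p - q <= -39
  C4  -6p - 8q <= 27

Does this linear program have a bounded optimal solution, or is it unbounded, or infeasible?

bounded optimum

Extreme points and z = p + 7q:
  (0, 39) → z = 273
  (39/8, 0) → z = 39/8
The feasible region has finitely many vertices and no improving ray; the minimum is 39/8 at (39/8, 0).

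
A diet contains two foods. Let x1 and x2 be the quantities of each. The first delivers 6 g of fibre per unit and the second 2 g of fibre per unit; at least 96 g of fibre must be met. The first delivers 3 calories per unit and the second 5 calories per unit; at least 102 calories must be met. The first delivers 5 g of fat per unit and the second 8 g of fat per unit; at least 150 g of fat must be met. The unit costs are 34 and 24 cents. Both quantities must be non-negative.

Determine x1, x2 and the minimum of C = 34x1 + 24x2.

Vertices and C = 34x1 + 24x2:
  (0, 48) → C = 1152
  (34, 0) → C = 1156
  (23/2, 27/2) → C = 715
The feasible region is unbounded (it extends along (0, 1), (1, 0)), but C strictly increases along every unbounded feasible direction, so there is no improving ray and the minimum is attained at a vertex.

At the optimal vertex, 6x1 + 2x2 = 96 and 3x1 + 5x2 = 102.
Solving simultaneously gives x1 = 23/2, x2 = 27/2.

x1 = 23/2, x2 = 27/2, minimum C = 715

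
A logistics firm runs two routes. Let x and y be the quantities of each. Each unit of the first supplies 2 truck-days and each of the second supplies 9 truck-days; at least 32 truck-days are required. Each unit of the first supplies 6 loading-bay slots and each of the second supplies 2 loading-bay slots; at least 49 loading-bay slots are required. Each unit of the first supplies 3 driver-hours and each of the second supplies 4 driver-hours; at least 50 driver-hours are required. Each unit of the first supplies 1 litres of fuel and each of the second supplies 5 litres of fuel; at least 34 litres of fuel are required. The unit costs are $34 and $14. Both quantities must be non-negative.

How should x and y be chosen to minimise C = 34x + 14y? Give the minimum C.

x = 16/3, y = 17/2, minimum C = 901/3

The feasible region is unbounded (it extends along (0, 1), (1, 0)), but C strictly increases along every unbounded feasible direction, so there is no improving ray and the minimum is attained at a vertex.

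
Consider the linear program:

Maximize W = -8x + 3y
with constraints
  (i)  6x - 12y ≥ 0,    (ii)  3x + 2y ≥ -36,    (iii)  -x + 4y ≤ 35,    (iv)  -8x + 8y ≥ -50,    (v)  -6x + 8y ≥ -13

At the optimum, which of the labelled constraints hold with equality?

Extreme points and W = -8x + 3y:
  (-9, -9/2) → W = 117/2
  (13/2, 13/4) → W = -169/4
  (-131/18, -85/12) → W = 1331/36

The maximum is at (-9, -9/2). Substituting into each constraint, equality holds for (i) and (ii); the remaining constraints have slack.

(i) and (ii)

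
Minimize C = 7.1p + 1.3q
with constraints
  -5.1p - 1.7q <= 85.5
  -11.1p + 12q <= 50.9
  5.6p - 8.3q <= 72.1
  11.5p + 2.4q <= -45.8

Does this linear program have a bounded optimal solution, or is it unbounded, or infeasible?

bounded optimum

Corner points and C = 7.1p + 1.3q:
  (-111253/8007, -22982/2669) → C = -8795261/80070
  (-58708/5185, -84651/5185) → C = -5268731/51850
  (-2799/686, 7697/16464) → C = -933887/32928
  (-20710/10889, -108563/10889) → C = -2881729/108890
The feasible region has finitely many vertices and no improving ray; the minimum is -8795261/80070 at (-111253/8007, -22982/2669).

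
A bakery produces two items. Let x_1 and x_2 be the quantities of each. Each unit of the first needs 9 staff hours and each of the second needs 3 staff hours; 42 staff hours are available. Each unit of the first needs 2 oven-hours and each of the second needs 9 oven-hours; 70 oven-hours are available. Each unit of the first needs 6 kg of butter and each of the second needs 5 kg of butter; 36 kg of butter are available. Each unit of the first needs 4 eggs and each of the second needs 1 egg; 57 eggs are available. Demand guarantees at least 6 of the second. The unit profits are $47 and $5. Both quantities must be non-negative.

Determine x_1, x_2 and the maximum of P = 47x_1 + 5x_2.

Corner points and P = 47x_1 + 5x_2:
  (0, 36/5) → P = 36
  (0, 6) → P = 30
  (1, 6) → P = 77

x_1 = 1, x_2 = 6, maximum P = 77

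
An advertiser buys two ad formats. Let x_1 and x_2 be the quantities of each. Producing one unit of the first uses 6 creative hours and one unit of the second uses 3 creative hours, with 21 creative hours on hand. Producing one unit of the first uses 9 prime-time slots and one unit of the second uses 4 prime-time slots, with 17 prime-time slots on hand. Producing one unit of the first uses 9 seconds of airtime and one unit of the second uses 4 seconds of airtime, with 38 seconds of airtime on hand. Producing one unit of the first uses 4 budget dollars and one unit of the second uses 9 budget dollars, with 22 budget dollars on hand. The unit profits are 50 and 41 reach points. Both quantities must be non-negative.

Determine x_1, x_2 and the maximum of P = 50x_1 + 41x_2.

Vertices and P = 50x_1 + 41x_2:
  (0, 0) → P = 0
  (0, 22/9) → P = 902/9
  (17/9, 0) → P = 850/9
  (1, 2) → P = 132

The binding constraints are 9x_1 + 4x_2 = 17 and 4x_1 + 9x_2 = 22.
Solving simultaneously gives x_1 = 1, x_2 = 2.

x_1 = 1, x_2 = 2, maximum P = 132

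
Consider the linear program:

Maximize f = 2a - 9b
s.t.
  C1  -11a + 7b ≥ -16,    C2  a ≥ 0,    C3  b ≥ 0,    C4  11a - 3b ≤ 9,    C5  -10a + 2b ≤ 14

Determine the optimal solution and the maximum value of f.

Feasible corners and f = 2a - 9b:
  (0, 0) → f = 0
  (0, 7) → f = -63
  (9/11, 0) → f = 18/11
The feasible region is unbounded (it extends along (1, 5), (3, 11)), but f strictly decreases along every unbounded feasible direction, so there is no improving ray and the maximum is attained at a vertex.

At the optimal vertex, b = 0 and 11a - 3b = 9.
Solving simultaneously gives a = 9/11, b = 0.

a = 9/11, b = 0, maximum f = 18/11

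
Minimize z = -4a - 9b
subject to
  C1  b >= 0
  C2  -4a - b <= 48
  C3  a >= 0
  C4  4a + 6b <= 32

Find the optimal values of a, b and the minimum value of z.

a = 0, b = 16/3, minimum z = -48

Feasible corners and z = -4a - 9b:
  (0, 0) → z = 0
  (8, 0) → z = -32
  (0, 16/3) → z = -48

At the optimal vertex, a = 0 and 4a + 6b = 32.
Solving simultaneously gives a = 0, b = 16/3.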